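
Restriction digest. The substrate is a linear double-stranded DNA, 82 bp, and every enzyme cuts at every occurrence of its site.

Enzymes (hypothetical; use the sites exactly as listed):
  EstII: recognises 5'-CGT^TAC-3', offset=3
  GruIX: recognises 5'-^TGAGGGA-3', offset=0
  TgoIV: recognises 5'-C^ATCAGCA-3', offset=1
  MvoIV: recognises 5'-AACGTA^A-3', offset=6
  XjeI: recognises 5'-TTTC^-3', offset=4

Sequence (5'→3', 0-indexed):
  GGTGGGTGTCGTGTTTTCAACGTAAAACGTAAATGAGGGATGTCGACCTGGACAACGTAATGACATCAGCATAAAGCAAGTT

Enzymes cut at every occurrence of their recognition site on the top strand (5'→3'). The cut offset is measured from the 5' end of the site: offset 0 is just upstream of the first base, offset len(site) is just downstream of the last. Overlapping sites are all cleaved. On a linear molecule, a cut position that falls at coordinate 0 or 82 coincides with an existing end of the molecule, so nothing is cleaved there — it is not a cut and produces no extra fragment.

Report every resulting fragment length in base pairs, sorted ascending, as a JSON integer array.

Per-enzyme occurrences:
  EstII (CGTTAC, off=3): no sites
  GruIX (TGAGGGA, off=0): starts [33] → cuts [33]
  TgoIV (CATCAGCA, off=1): starts [63] → cuts [64]
  MvoIV (AACGTAA, off=6): starts [18, 25, 53] → cuts [24, 31, 59]
  XjeI (TTTC, off=4): starts [14] → cuts [18]

All cut coordinates (distinct, sorted): [18, 24, 31, 33, 59, 64]

Fragment lengths:
  [0,18): 18 bp
  [18,24): 6 bp
  [24,31): 7 bp
  [31,33): 2 bp
  [33,59): 26 bp
  [59,64): 5 bp
  [64,82): 18 bp

[2,5,6,7,18,18,26]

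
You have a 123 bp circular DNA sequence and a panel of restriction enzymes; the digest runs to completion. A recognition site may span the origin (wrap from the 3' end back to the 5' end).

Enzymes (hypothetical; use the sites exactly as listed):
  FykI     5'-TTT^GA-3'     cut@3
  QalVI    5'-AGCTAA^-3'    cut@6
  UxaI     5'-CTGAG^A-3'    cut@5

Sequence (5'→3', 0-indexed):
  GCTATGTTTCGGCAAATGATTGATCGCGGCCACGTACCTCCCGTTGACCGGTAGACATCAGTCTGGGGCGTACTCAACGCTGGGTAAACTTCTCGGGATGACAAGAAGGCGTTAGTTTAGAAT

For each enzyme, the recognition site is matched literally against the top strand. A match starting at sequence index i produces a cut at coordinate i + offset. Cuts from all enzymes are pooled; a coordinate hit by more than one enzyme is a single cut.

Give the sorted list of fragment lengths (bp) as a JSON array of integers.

[123]

Site scan:
  FykI (TTTGA, off=3): no sites
  QalVI (AGCTAA, off=6): no sites
  UxaI (CTGAGA, off=5): no sites

All cut coordinates (distinct, sorted): ∅

Fragment lengths:
  no cuts → one circular fragment of 123 bp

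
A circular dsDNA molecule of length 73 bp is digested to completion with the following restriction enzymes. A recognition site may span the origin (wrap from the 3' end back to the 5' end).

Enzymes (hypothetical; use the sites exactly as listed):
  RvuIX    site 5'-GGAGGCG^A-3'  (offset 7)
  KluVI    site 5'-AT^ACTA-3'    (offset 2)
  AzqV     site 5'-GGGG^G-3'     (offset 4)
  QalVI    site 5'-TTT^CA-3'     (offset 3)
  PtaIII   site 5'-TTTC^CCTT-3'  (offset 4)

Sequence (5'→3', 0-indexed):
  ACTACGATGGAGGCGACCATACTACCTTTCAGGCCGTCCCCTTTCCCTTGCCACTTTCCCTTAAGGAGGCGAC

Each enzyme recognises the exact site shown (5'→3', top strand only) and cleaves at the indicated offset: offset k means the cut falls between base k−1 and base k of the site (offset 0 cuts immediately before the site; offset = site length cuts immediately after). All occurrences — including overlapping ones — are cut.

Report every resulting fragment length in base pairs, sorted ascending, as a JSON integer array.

Per-enzyme occurrences:
  RvuIX (GGAGGCGA, off=7): starts [8, 64] → cuts [15, 71]
  KluVI (ATACTA, off=2): starts [18] → cuts [20]
  AzqV (GGGGG, off=4): no sites
  QalVI (TTTCA, off=3): starts [26] → cuts [29]
  PtaIII (TTTCCCTT, off=4): starts [41, 54] → cuts [45, 58]

All cut coordinates (distinct, sorted): [15, 20, 29, 45, 58, 71]

Fragment lengths:
  15→20: 5 bp
  20→29: 9 bp
  29→45: 16 bp
  45→58: 13 bp
  58→71: 13 bp
  71→15 (wrap): 73-71+15 = 17 bp

[5,9,13,13,16,17]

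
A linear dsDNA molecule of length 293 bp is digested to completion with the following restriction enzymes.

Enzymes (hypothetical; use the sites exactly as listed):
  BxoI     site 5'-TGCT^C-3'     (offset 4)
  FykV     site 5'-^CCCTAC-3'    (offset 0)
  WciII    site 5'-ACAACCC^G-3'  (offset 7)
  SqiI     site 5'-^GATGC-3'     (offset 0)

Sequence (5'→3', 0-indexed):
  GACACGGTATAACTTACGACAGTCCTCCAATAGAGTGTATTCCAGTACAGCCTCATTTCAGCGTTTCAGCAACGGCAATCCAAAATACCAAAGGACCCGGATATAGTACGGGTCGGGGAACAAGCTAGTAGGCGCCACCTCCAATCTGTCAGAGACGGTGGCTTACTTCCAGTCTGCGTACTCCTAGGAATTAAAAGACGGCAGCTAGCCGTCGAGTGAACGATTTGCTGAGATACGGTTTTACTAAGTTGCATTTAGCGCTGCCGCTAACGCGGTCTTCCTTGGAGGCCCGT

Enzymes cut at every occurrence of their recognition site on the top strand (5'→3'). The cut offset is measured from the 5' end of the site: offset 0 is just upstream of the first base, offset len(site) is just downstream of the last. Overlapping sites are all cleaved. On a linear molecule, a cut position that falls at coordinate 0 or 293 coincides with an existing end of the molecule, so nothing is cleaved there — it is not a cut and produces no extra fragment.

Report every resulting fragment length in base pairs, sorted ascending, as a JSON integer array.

Site scan:
  BxoI (TGCTC, off=4): no sites
  FykV (CCCTAC, off=0): no sites
  WciII (ACAACCCG, off=7): no sites
  SqiI (GATGC, off=0): no sites

All cut coordinates (distinct, sorted): ∅

Fragment lengths:
  no cuts → one linear fragment of 293 bp

[293]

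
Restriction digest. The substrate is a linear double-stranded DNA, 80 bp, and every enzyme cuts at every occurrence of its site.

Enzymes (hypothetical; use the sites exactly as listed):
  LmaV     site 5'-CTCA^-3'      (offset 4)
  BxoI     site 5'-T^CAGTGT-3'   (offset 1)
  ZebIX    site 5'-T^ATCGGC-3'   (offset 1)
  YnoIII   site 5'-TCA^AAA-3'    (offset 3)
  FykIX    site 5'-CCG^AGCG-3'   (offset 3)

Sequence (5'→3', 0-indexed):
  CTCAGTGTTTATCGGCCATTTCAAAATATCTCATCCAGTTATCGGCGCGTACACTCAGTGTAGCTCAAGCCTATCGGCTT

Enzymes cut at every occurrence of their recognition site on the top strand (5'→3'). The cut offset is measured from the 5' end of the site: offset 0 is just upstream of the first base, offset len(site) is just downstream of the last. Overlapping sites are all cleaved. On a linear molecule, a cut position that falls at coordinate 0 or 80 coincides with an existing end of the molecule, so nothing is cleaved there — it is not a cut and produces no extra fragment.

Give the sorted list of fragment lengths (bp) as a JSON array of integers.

Per-enzyme occurrences:
  LmaV CTCA/4: at [0, 29, 53, 63] ⇒ [4, 33, 57, 67]
  BxoI TCAGTGT/1: at [1, 54] ⇒ [2, 55]
  ZebIX TATCGGC/1: at [9, 39, 71] ⇒ [10, 40, 72]
  YnoIII TCAAAA/3: at [20] ⇒ [23]
  FykIX (CCGAGCG, off=3): no sites

All cut coordinates (distinct, sorted): [2, 4, 10, 23, 33, 40, 55, 57, 67, 72]

Fragments:
  [0,2): 2 bp
  [2,4): 2 bp
  [4,10): 6 bp
  [10,23): 13 bp
  [23,33): 10 bp
  [33,40): 7 bp
  [40,55): 15 bp
  [55,57): 2 bp
  [57,67): 10 bp
  [67,72): 5 bp
  [72,80): 8 bp

[2,2,2,5,6,7,8,10,10,13,15]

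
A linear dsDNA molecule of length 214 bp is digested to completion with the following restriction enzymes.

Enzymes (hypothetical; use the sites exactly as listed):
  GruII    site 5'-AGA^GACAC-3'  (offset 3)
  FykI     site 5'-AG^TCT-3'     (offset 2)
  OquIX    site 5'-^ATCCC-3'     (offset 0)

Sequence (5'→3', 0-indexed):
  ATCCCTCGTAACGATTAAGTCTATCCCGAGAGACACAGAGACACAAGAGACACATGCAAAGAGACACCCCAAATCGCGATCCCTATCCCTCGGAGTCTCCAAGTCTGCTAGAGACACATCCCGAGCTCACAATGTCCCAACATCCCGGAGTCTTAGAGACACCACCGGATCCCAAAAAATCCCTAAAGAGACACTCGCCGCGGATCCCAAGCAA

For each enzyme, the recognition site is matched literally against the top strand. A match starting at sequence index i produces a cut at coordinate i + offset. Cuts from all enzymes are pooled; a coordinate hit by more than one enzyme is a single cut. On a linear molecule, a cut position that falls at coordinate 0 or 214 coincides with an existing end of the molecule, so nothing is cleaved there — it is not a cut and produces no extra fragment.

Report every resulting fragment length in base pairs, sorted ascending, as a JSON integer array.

[3,5,6,7,8,8,9,9,9,9,10,11,11,11,11,14,14,16,19,24]

Scan for sites:
  GruII (AGAGACAC, off=3): starts [28, 36, 45, 59, 109, 154, 186] → cuts [31, 39, 48, 62, 112, 157, 189]
  FykI (AGTCT, off=2): starts [17, 93, 101, 148] → cuts [19, 95, 103, 150]
  OquIX (ATCCC, off=0): starts [0, 22, 78, 84, 117, 141, 168, 178, 203] → cuts [22, 78, 84, 117, 141, 168, 178, 203] (position 0 is a terminus of the linear molecule — no cut)

Pooled cuts: [19, 22, 31, 39, 48, 62, 78, 84, 95, 103, 112, 117, 141, 150, 157, 168, 178, 189, 203]

Fragment lengths:
  [0,19): 19 bp
  [19,22): 3 bp
  [22,31): 9 bp
  [31,39): 8 bp
  [39,48): 9 bp
  [48,62): 14 bp
  [62,78): 16 bp
  [78,84): 6 bp
  [84,95): 11 bp
  [95,103): 8 bp
  [103,112): 9 bp
  [112,117): 5 bp
  [117,141): 24 bp
  [141,150): 9 bp
  [150,157): 7 bp
  [157,168): 11 bp
  [168,178): 10 bp
  [178,189): 11 bp
  [189,203): 14 bp
  [203,214): 11 bp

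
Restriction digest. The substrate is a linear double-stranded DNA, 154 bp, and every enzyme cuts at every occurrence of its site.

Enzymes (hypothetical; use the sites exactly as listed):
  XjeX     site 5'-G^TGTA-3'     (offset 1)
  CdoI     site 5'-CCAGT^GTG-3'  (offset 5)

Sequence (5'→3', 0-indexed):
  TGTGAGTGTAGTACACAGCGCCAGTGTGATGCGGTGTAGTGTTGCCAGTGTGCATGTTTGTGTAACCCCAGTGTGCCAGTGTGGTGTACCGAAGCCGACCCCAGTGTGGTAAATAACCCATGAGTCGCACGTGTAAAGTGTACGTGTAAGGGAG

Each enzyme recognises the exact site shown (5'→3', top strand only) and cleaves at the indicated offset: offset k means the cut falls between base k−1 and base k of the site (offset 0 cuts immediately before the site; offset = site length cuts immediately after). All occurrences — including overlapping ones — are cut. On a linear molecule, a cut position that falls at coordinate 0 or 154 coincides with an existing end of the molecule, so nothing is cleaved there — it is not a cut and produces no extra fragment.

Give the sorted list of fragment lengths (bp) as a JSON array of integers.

Site scan:
  XjeX (GTGTA, off=1): starts [5, 33, 59, 83, 130, 137, 143] → cuts [6, 34, 60, 84, 131, 138, 144]
  CdoI (CCAGTGTG, off=5): starts [20, 44, 67, 75, 100] → cuts [25, 49, 72, 80, 105]

Pooled cuts: [6, 25, 34, 49, 60, 72, 80, 84, 105, 131, 138, 144]

Fragments:
  [0,6): 6 bp
  [6,25): 19 bp
  [25,34): 9 bp
  [34,49): 15 bp
  [49,60): 11 bp
  [60,72): 12 bp
  [72,80): 8 bp
  [80,84): 4 bp
  [84,105): 21 bp
  [105,131): 26 bp
  [131,138): 7 bp
  [138,144): 6 bp
  [144,154): 10 bp

[4,6,6,7,8,9,10,11,12,15,19,21,26]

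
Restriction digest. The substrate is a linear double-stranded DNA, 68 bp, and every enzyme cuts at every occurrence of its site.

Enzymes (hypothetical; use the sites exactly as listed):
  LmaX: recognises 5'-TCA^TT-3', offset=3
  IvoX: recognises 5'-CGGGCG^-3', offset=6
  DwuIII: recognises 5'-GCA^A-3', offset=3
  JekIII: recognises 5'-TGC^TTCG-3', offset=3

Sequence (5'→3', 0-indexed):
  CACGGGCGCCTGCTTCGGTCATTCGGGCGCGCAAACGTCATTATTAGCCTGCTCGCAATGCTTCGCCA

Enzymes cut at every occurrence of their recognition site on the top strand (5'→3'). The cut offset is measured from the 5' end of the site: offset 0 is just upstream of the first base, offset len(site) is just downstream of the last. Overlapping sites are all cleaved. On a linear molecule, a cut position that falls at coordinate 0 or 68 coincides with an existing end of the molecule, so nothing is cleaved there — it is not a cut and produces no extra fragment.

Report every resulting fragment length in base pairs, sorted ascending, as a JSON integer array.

[4,4,5,7,7,8,8,8,17]

Per-enzyme occurrences:
  LmaX (TCATT, off=3): starts [18, 37] → cuts [21, 40]
  IvoX (CGGGCG, off=6): starts [2, 23] → cuts [8, 29]
  DwuIII (GCAA, off=3): starts [30, 54] → cuts [33, 57]
  JekIII (TGCTTCG, off=3): starts [10, 58] → cuts [13, 61]

All cut coordinates (distinct, sorted): [8, 13, 21, 29, 33, 40, 57, 61]

Fragment lengths:
  [0,8): 8 bp
  [8,13): 5 bp
  [13,21): 8 bp
  [21,29): 8 bp
  [29,33): 4 bp
  [33,40): 7 bp
  [40,57): 17 bp
  [57,61): 4 bp
  [61,68): 7 bp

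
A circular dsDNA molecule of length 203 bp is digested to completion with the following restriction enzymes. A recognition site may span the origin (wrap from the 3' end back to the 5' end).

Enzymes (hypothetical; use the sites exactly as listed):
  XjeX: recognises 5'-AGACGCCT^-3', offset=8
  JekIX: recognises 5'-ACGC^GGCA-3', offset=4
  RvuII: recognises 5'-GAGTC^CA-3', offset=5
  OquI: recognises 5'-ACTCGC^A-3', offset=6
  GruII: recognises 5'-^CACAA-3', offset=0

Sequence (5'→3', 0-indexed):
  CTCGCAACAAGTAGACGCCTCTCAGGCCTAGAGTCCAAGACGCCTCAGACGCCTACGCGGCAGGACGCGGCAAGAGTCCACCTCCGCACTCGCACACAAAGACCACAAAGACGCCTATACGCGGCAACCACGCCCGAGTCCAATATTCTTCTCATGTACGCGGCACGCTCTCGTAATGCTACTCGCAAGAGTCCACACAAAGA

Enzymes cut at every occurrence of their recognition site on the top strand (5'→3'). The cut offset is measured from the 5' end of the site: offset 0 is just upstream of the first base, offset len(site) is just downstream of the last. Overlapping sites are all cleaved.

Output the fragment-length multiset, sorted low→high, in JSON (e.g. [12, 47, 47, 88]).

Site scan:
  XjeX AGACGCCT/8: at [12, 37, 46, 108] ⇒ [20, 45, 54, 116]
  JekIX ACGCGGCA/4: at [54, 64, 118, 157] ⇒ [58, 68, 122, 161]
  RvuII GAGTCCA/5: at [30, 73, 135, 188] ⇒ [35, 78, 140, 193]
  OquI ACTCGCA/6: at [87, 180, 202] ⇒ [5, 93, 186]
  GruII CACAA/0: at [94, 103, 195] ⇒ [94, 103, 195]

All cut coordinates (distinct, sorted): [5, 20, 35, 45, 54, 58, 68, 78, 93, 94, 103, 116, 122, 140, 161, 186, 193, 195]

Fragments:
  5→20: 15 bp
  20→35: 15 bp
  35→45: 10 bp
  45→54: 9 bp
  54→58: 4 bp
  58→68: 10 bp
  68→78: 10 bp
  78→93: 15 bp
  93→94: 1 bp
  94→103: 9 bp
  103→116: 13 bp
  116→122: 6 bp
  122→140: 18 bp
  140→161: 21 bp
  161→186: 25 bp
  186→193: 7 bp
  193→195: 2 bp
  195→5 (wrap): 203-195+5 = 13 bp

[1,2,4,6,7,9,9,10,10,10,13,13,15,15,15,18,21,25]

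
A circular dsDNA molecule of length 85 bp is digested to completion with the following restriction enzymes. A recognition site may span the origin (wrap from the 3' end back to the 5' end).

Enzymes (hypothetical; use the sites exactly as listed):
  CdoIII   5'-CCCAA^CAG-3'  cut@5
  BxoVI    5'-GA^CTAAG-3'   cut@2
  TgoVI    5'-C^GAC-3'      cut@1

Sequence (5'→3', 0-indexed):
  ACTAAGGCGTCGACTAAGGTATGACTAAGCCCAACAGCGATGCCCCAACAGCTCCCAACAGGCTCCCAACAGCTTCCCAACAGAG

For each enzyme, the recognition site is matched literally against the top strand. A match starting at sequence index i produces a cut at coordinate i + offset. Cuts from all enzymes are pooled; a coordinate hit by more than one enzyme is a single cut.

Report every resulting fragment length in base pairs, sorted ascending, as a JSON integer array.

[2,6,10,10,10,11,11,11,14]

Scan for sites:
  CdoIII (CCCAACAG, off=5): starts [29, 43, 53, 64, 75] → cuts [34, 48, 58, 69, 80]
  BxoVI (GACTAAG, off=2): starts [11, 22, 84] → cuts [1, 13, 24]
  TgoVI (CGAC, off=1): starts [10] → cuts [11]

All cut coordinates (distinct, sorted): [1, 11, 13, 24, 34, 48, 58, 69, 80]

Fragment lengths:
  1→11: 10 bp
  11→13: 2 bp
  13→24: 11 bp
  24→34: 10 bp
  34→48: 14 bp
  48→58: 10 bp
  58→69: 11 bp
  69→80: 11 bp
  80→1 (wrap): 85-80+1 = 6 bp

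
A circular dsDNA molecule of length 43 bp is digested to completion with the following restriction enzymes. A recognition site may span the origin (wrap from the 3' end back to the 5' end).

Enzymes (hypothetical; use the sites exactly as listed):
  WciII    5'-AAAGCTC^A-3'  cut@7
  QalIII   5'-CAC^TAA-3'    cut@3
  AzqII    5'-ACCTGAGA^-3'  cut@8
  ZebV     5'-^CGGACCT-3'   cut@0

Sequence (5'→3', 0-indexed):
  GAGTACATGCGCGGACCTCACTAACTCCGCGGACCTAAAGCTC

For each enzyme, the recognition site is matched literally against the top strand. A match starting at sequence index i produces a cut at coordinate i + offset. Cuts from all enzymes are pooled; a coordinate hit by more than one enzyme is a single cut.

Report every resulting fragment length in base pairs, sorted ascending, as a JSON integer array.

[8,10,25]

Site scan:
  WciII (AAAGCTCA, off=7): no sites
  QalIII CACTAA/3: at [18] ⇒ [21]
  AzqII (ACCTGAGA, off=8): no sites
  ZebV CGGACCT/0: at [11, 29] ⇒ [11, 29]

All cut coordinates (distinct, sorted): [11, 21, 29]

Fragment lengths:
  11→21: 10 bp
  21→29: 8 bp
  29→11 (wrap): 43-29+11 = 25 bp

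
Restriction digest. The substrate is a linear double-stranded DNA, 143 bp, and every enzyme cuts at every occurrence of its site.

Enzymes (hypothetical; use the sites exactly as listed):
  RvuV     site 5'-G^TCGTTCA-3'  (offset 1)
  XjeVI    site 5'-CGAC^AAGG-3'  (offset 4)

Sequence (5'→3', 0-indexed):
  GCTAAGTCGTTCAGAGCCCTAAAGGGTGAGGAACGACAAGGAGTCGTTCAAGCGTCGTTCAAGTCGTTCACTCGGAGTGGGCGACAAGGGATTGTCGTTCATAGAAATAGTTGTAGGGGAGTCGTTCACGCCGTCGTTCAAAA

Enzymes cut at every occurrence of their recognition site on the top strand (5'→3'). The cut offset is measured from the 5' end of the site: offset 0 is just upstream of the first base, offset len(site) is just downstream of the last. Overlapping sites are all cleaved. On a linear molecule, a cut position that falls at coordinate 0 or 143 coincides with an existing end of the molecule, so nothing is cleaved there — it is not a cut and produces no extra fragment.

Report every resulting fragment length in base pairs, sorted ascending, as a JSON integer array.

[6,6,9,9,10,11,12,22,27,31]

Scan for sites:
  RvuV (GTCGTTCA, off=1): starts [5, 42, 53, 62, 93, 120, 132] → cuts [6, 43, 54, 63, 94, 121, 133]
  XjeVI (CGACAAGG, off=4): starts [33, 81] → cuts [37, 85]

All cut coordinates (distinct, sorted): [6, 37, 43, 54, 63, 85, 94, 121, 133]

Fragment lengths:
  [0,6): 6 bp
  [6,37): 31 bp
  [37,43): 6 bp
  [43,54): 11 bp
  [54,63): 9 bp
  [63,85): 22 bp
  [85,94): 9 bp
  [94,121): 27 bp
  [121,133): 12 bp
  [133,143): 10 bp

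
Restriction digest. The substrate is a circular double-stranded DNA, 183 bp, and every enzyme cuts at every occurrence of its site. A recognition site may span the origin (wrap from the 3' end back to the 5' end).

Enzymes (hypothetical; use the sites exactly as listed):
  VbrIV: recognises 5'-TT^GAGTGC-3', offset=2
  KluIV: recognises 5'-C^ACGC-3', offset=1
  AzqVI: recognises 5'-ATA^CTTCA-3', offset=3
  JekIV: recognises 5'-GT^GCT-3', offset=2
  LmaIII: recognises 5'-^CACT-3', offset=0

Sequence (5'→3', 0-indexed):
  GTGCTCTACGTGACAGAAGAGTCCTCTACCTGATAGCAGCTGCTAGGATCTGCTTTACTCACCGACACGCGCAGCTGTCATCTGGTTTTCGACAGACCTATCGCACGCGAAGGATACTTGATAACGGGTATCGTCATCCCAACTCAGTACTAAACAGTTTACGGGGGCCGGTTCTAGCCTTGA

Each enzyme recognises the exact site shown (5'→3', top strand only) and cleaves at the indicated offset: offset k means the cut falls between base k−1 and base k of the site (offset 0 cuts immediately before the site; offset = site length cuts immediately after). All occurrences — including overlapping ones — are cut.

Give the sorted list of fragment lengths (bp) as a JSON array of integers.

[4,38,64,77]

Site scan:
  VbrIV TTGAGTGC/2: at [179] ⇒ [181]
  KluIV CACGC/1: at [65, 103] ⇒ [66, 104]
  AzqVI (ATACTTCA, off=3): no sites
  JekIV GTGCT/2: at [0] ⇒ [2]
  LmaIII (CACT, off=0): no sites

All cut coordinates (distinct, sorted): [2, 66, 104, 181]

Fragment lengths:
  2→66: 64 bp
  66→104: 38 bp
  104→181: 77 bp
  181→2 (wrap): 183-181+2 = 4 bp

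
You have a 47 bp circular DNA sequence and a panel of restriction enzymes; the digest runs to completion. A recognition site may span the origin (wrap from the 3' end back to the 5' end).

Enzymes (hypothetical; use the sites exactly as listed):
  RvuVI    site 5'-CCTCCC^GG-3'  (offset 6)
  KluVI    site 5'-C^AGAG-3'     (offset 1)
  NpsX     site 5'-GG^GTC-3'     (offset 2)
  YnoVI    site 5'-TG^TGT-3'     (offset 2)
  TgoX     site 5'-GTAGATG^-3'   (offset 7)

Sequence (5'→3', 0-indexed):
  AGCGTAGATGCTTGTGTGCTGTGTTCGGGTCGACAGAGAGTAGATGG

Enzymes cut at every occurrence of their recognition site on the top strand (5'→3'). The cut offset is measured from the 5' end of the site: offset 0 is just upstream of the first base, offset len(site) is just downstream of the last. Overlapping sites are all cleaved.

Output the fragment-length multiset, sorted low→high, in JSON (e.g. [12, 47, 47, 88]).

[4,6,7,7,11,12]

Per-enzyme occurrences:
  RvuVI (CCTCCCGG, off=6): no sites
  KluVI CAGAG/1: at [33] ⇒ [34]
  NpsX GGGTC/2: at [26] ⇒ [28]
  YnoVI TGTGT/2: at [12, 19] ⇒ [14, 21]
  TgoX GTAGATG/7: at [3, 39] ⇒ [10, 46]

Pooled cuts: [10, 14, 21, 28, 34, 46]

Fragments:
  10→14: 4 bp
  14→21: 7 bp
  21→28: 7 bp
  28→34: 6 bp
  34→46: 12 bp
  46→10 (wrap): 47-46+10 = 11 bp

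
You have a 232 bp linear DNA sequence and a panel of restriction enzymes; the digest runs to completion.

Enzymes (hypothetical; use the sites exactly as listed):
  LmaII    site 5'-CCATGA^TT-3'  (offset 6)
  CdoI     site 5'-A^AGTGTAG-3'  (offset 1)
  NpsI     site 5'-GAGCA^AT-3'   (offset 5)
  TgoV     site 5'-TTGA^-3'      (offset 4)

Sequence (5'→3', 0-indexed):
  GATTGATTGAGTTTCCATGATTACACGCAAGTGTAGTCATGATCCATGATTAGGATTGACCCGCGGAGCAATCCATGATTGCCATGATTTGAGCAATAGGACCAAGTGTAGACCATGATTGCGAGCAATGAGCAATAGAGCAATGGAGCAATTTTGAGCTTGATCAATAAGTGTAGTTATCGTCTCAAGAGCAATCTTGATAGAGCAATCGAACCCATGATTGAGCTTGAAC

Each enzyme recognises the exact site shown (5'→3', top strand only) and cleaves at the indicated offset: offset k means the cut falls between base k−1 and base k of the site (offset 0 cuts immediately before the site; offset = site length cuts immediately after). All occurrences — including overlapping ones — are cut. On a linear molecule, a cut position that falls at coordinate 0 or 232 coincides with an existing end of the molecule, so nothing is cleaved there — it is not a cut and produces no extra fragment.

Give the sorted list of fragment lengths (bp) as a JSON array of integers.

[2,3,4,4,5,6,6,6,6,7,7,7,7,8,8,8,9,9,9,9,10,10,11,13,14,20,24]

Site scan:
  LmaII (CCATGATT, off=6): starts [14, 43, 72, 81, 112, 214] → cuts [20, 49, 78, 87, 118, 220]
  CdoI (AAGTGTAG, off=1): starts [28, 103, 168] → cuts [29, 104, 169]
  NpsI (GAGCAAT, off=5): starts [65, 90, 122, 129, 137, 145, 188, 202] → cuts [70, 95, 127, 134, 142, 150, 193, 207]
  TgoV (TTGA, off=4): starts [2, 6, 55, 88, 153, 159, 196, 220, 226] → cuts [6, 10, 59, 92, 157, 163, 200, 224, 230]

All cut coordinates (distinct, sorted): [6, 10, 20, 29, 49, 59, 70, 78, 87, 92, 95, 104, 118, 127, 134, 142, 150, 157, 163, 169, 193, 200, 207, 220, 224, 230]

Fragment lengths:
  [0,6): 6 bp
  [6,10): 4 bp
  [10,20): 10 bp
  [20,29): 9 bp
  [29,49): 20 bp
  [49,59): 10 bp
  [59,70): 11 bp
  [70,78): 8 bp
  [78,87): 9 bp
  [87,92): 5 bp
  [92,95): 3 bp
  [95,104): 9 bp
  [104,118): 14 bp
  [118,127): 9 bp
  [127,134): 7 bp
  [134,142): 8 bp
  [142,150): 8 bp
  [150,157): 7 bp
  [157,163): 6 bp
  [163,169): 6 bp
  [169,193): 24 bp
  [193,200): 7 bp
  [200,207): 7 bp
  [207,220): 13 bp
  [220,224): 4 bp
  [224,230): 6 bp
  [230,232): 2 bp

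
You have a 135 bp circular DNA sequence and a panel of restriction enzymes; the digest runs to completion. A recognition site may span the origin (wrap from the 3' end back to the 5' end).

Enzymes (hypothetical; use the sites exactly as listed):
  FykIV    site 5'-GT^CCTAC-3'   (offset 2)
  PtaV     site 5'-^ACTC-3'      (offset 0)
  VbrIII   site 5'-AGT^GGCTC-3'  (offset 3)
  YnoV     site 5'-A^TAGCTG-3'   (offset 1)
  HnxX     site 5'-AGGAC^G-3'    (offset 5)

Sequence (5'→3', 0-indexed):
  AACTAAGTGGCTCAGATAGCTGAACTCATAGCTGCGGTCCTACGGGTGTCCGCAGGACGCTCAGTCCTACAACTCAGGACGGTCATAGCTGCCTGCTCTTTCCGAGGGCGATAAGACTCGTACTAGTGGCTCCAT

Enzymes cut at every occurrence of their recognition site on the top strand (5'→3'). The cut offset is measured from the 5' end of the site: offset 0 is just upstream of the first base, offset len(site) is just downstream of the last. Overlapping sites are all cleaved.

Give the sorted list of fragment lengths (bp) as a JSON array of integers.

Site scan:
  FykIV GTCCTAC/2: at [36, 63] ⇒ [38, 65]
  PtaV ACTC/0: at [23, 71, 115] ⇒ [23, 71, 115]
  VbrIII AGTGGCTC/3: at [5, 124] ⇒ [8, 127]
  YnoV ATAGCTG/1: at [15, 27, 84] ⇒ [16, 28, 85]
  HnxX AGGACG/5: at [53, 75] ⇒ [58, 80]

All cut coordinates (distinct, sorted): [8, 16, 23, 28, 38, 58, 65, 71, 80, 85, 115, 127]

Fragments:
  8→16: 8 bp
  16→23: 7 bp
  23→28: 5 bp
  28→38: 10 bp
  38→58: 20 bp
  58→65: 7 bp
  65→71: 6 bp
  71→80: 9 bp
  80→85: 5 bp
  85→115: 30 bp
  115→127: 12 bp
  127→8 (wrap): 135-127+8 = 16 bp

[5,5,6,7,7,8,9,10,12,16,20,30]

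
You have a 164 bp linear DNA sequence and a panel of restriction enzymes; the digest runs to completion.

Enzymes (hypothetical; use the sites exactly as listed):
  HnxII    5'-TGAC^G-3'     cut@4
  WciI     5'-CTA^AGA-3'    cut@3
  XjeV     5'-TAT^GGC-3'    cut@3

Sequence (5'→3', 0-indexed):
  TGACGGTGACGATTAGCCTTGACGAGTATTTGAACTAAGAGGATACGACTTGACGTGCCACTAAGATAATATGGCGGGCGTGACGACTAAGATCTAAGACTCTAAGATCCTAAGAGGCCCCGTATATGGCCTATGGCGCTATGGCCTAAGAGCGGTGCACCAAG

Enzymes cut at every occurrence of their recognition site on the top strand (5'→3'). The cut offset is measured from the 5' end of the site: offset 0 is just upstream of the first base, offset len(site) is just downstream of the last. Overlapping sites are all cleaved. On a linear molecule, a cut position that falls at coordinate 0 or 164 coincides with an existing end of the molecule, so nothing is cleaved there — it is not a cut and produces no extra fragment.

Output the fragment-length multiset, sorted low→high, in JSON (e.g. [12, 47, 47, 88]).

Per-enzyme occurrences:
  HnxII TGACG/4: at [0, 6, 19, 50, 80] ⇒ [4, 10, 23, 54, 84]
  WciI CTAAGA/3: at [34, 60, 86, 93, 101, 109, 145] ⇒ [37, 63, 89, 96, 104, 112, 148]
  XjeV TATGGC/3: at [69, 124, 131, 139] ⇒ [72, 127, 134, 142]

Pooled cuts: [4, 10, 23, 37, 54, 63, 72, 84, 89, 96, 104, 112, 127, 134, 142, 148]

Fragments:
  [0,4): 4 bp
  [4,10): 6 bp
  [10,23): 13 bp
  [23,37): 14 bp
  [37,54): 17 bp
  [54,63): 9 bp
  [63,72): 9 bp
  [72,84): 12 bp
  [84,89): 5 bp
  [89,96): 7 bp
  [96,104): 8 bp
  [104,112): 8 bp
  [112,127): 15 bp
  [127,134): 7 bp
  [134,142): 8 bp
  [142,148): 6 bp
  [148,164): 16 bp

[4,5,6,6,7,7,8,8,8,9,9,12,13,14,15,16,17]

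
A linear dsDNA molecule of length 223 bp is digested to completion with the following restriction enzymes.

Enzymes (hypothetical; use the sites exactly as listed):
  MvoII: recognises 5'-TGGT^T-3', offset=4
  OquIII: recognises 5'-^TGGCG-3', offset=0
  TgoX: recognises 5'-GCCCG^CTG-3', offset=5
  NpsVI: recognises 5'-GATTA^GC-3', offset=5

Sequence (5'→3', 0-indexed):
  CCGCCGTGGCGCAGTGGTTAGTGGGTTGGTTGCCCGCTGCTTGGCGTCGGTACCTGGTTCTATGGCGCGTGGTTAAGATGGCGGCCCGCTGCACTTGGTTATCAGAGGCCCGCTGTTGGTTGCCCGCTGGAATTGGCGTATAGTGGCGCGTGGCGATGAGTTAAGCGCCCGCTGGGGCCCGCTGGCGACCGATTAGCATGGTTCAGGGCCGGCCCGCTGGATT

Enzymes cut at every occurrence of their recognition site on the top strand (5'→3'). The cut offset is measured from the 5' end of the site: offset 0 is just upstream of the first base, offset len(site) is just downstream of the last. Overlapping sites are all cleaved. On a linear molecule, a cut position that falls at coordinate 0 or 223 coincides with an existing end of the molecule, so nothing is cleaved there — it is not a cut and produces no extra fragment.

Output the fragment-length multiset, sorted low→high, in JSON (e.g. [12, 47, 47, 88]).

[1,4,5,5,6,6,6,7,7,7,7,8,10,10,10,11,11,12,12,13,13,14,17,21]

Scan for sites:
  MvoII TGGTT/4: at [14, 26, 54, 69, 95, 116, 198] ⇒ [18, 30, 58, 73, 99, 120, 202]
  OquIII TGGCG/0: at [6, 41, 62, 78, 133, 143, 150, 182] ⇒ [6, 41, 62, 78, 133, 143, 150, 182]
  TgoX GCCCGCTG/5: at [31, 83, 107, 121, 166, 176, 211] ⇒ [36, 88, 112, 126, 171, 181, 216]
  NpsVI GATTAGC/5: at [190] ⇒ [195]

All cut coordinates (distinct, sorted): [6, 18, 30, 36, 41, 58, 62, 73, 78, 88, 99, 112, 120, 126, 133, 143, 150, 171, 181, 182, 195, 202, 216]

Fragments:
  [0,6): 6 bp
  [6,18): 12 bp
  [18,30): 12 bp
  [30,36): 6 bp
  [36,41): 5 bp
  [41,58): 17 bp
  [58,62): 4 bp
  [62,73): 11 bp
  [73,78): 5 bp
  [78,88): 10 bp
  [88,99): 11 bp
  [99,112): 13 bp
  [112,120): 8 bp
  [120,126): 6 bp
  [126,133): 7 bp
  [133,143): 10 bp
  [143,150): 7 bp
  [150,171): 21 bp
  [171,181): 10 bp
  [181,182): 1 bp
  [182,195): 13 bp
  [195,202): 7 bp
  [202,216): 14 bp
  [216,223): 7 bp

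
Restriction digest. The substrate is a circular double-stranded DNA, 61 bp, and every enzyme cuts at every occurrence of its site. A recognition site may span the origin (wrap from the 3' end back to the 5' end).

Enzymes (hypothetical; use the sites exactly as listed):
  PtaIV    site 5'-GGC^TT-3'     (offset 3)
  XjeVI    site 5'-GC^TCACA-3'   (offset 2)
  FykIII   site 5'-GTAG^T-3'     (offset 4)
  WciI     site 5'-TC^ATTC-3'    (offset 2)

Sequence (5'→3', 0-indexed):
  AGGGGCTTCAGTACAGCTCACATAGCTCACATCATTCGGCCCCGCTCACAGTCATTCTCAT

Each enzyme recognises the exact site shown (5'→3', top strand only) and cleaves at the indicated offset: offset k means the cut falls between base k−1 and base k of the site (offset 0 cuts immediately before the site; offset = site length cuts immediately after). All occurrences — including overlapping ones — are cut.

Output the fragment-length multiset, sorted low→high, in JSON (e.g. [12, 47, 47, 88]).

[7,8,9,11,12,14]

Per-enzyme occurrences:
  PtaIV (GGCTT, off=3): starts [3] → cuts [6]
  XjeVI (GCTCACA, off=2): starts [15, 24, 43] → cuts [17, 26, 45]
  FykIII (GTAGT, off=4): no sites
  WciI (TCATTC, off=2): starts [31, 51] → cuts [33, 53]

Pooled cuts: [6, 17, 26, 33, 45, 53]

Fragments:
  6→17: 11 bp
  17→26: 9 bp
  26→33: 7 bp
  33→45: 12 bp
  45→53: 8 bp
  53→6 (wrap): 61-53+6 = 14 bp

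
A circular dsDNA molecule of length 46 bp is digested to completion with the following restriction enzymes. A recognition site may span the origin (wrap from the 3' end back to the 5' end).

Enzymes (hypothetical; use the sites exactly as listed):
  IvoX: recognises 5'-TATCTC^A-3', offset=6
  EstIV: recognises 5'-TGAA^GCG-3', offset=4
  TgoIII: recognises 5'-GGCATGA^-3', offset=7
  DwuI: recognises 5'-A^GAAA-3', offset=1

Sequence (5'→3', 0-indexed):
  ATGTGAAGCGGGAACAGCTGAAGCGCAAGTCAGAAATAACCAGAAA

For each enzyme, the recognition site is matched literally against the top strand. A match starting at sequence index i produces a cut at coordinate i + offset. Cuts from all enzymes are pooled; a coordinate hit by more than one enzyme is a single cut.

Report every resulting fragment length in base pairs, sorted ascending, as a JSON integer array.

[10,10,11,15]

Per-enzyme occurrences:
  IvoX (TATCTCA, off=6): no sites
  EstIV (TGAAGCG, off=4): starts [3, 18] → cuts [7, 22]
  TgoIII (GGCATGA, off=7): no sites
  DwuI (AGAAA, off=1): starts [31, 41] → cuts [32, 42]

All cut coordinates (distinct, sorted): [7, 22, 32, 42]

Fragments:
  7→22: 15 bp
  22→32: 10 bp
  32→42: 10 bp
  42→7 (wrap): 46-42+7 = 11 bp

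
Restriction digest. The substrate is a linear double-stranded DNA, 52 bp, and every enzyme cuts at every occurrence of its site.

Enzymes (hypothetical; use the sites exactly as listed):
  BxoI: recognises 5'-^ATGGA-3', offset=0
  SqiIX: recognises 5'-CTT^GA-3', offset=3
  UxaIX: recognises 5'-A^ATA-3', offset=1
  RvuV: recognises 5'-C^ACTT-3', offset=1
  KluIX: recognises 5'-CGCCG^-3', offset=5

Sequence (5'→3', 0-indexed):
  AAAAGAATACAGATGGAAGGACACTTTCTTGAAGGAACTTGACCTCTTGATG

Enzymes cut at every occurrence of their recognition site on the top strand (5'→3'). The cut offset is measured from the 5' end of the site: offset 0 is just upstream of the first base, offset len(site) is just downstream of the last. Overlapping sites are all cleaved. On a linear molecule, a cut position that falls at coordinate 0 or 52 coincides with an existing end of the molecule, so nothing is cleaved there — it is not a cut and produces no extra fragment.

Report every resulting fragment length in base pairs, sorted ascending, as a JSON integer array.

[4,6,6,8,8,10,10]

Per-enzyme occurrences:
  BxoI ATGGA/0: at [12] ⇒ [12]
  SqiIX CTTGA/3: at [27, 37, 45] ⇒ [30, 40, 48]
  UxaIX AATA/1: at [5] ⇒ [6]
  RvuV CACTT/1: at [21] ⇒ [22]
  KluIX (CGCCG, off=5): no sites

All cut coordinates (distinct, sorted): [6, 12, 22, 30, 40, 48]

Fragment lengths:
  [0,6): 6 bp
  [6,12): 6 bp
  [12,22): 10 bp
  [22,30): 8 bp
  [30,40): 10 bp
  [40,48): 8 bp
  [48,52): 4 bp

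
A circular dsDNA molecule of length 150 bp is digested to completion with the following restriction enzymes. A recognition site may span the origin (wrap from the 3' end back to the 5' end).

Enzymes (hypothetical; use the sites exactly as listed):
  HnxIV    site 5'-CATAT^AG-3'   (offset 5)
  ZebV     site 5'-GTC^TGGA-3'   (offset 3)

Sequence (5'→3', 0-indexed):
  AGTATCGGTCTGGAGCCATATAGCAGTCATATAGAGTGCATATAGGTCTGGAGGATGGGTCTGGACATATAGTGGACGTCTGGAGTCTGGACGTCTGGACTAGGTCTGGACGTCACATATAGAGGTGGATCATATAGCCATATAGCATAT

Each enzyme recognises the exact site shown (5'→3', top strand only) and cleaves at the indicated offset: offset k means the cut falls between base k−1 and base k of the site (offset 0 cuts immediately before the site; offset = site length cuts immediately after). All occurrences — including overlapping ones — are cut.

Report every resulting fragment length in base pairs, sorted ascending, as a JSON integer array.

Site scan:
  HnxIV (CATATAG, off=5): starts [16, 27, 38, 65, 115, 130, 138, 145] → cuts [0, 21, 32, 43, 70, 120, 135, 143]
  ZebV (GTCTGGA, off=3): starts [7, 45, 58, 77, 84, 92, 103] → cuts [10, 48, 61, 80, 87, 95, 106]

All cut coordinates (distinct, sorted): [0, 10, 21, 32, 43, 48, 61, 70, 80, 87, 95, 106, 120, 135, 143]

Fragment lengths:
  0→10: 10 bp
  10→21: 11 bp
  21→32: 11 bp
  32→43: 11 bp
  43→48: 5 bp
  48→61: 13 bp
  61→70: 9 bp
  70→80: 10 bp
  80→87: 7 bp
  87→95: 8 bp
  95→106: 11 bp
  106→120: 14 bp
  120→135: 15 bp
  135→143: 8 bp
  143→0 (wrap): 150-143+0 = 7 bp

[5,7,7,8,8,9,10,10,11,11,11,11,13,14,15]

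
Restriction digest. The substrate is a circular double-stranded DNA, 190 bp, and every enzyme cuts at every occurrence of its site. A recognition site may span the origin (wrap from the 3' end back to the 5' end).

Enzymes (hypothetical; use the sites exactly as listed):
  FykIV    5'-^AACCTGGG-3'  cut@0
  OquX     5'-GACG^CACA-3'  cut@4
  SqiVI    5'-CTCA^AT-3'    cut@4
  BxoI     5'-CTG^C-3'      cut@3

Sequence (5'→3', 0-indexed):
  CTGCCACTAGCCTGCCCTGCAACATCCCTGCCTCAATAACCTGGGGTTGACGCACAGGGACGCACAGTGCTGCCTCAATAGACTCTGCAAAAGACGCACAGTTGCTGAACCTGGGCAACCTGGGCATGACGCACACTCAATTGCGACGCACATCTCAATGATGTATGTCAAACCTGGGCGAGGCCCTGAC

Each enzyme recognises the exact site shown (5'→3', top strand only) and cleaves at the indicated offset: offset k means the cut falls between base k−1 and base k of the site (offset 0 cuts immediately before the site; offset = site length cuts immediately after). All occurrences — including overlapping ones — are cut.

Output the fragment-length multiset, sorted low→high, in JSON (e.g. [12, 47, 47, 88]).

Per-enzyme occurrences:
  FykIV AACCTGGG/0: at [37, 107, 116, 170] ⇒ [37, 107, 116, 170]
  OquX GACGCACA/4: at [48, 58, 92, 127, 144] ⇒ [52, 62, 96, 131, 148]
  SqiVI CTCAAT/4: at [31, 73, 135, 153] ⇒ [35, 77, 139, 157]
  BxoI CTGC/3: at [0, 11, 16, 27, 69, 84] ⇒ [3, 14, 19, 30, 72, 87]

Pooled cuts: [3, 14, 19, 30, 35, 37, 52, 62, 72, 77, 87, 96, 107, 116, 131, 139, 148, 157, 170]

Fragment lengths:
  3→14: 11 bp
  14→19: 5 bp
  19→30: 11 bp
  30→35: 5 bp
  35→37: 2 bp
  37→52: 15 bp
  52→62: 10 bp
  62→72: 10 bp
  72→77: 5 bp
  77→87: 10 bp
  87→96: 9 bp
  96→107: 11 bp
  107→116: 9 bp
  116→131: 15 bp
  131→139: 8 bp
  139→148: 9 bp
  148→157: 9 bp
  157→170: 13 bp
  170→3 (wrap): 190-170+3 = 23 bp

[2,5,5,5,8,9,9,9,9,10,10,10,11,11,11,13,15,15,23]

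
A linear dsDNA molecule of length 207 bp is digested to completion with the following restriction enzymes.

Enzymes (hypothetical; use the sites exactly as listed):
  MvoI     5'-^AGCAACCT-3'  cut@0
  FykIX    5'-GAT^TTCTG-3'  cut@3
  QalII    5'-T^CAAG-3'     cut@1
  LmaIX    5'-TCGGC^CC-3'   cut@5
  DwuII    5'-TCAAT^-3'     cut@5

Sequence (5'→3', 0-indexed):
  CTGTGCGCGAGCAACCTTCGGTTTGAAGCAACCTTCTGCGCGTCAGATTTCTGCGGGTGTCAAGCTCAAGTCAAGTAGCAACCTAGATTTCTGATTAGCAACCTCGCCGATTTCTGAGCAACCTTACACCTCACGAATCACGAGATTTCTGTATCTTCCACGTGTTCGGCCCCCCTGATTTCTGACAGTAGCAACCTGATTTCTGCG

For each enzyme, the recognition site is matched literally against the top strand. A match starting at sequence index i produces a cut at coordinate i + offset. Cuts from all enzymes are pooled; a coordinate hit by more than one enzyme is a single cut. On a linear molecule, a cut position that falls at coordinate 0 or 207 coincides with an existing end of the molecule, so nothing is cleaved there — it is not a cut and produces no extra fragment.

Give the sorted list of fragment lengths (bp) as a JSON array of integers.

Per-enzyme occurrences:
  MvoI (AGCAACCT, off=0): starts [9, 26, 76, 96, 116, 189] → cuts [9, 26, 76, 96, 116, 189]
  FykIX (GATTTCTG, off=3): starts [45, 85, 108, 143, 176, 197] → cuts [48, 88, 111, 146, 179, 200]
  QalII (TCAAG, off=1): starts [59, 65, 70] → cuts [60, 66, 71]
  LmaIX (TCGGCCC, off=5): starts [165] → cuts [170]
  DwuII (TCAAT, off=5): no sites

All cut coordinates (distinct, sorted): [9, 26, 48, 60, 66, 71, 76, 88, 96, 111, 116, 146, 170, 179, 189, 200]

Fragments:
  [0,9): 9 bp
  [9,26): 17 bp
  [26,48): 22 bp
  [48,60): 12 bp
  [60,66): 6 bp
  [66,71): 5 bp
  [71,76): 5 bp
  [76,88): 12 bp
  [88,96): 8 bp
  [96,111): 15 bp
  [111,116): 5 bp
  [116,146): 30 bp
  [146,170): 24 bp
  [170,179): 9 bp
  [179,189): 10 bp
  [189,200): 11 bp
  [200,207): 7 bp

[5,5,5,6,7,8,9,9,10,11,12,12,15,17,22,24,30]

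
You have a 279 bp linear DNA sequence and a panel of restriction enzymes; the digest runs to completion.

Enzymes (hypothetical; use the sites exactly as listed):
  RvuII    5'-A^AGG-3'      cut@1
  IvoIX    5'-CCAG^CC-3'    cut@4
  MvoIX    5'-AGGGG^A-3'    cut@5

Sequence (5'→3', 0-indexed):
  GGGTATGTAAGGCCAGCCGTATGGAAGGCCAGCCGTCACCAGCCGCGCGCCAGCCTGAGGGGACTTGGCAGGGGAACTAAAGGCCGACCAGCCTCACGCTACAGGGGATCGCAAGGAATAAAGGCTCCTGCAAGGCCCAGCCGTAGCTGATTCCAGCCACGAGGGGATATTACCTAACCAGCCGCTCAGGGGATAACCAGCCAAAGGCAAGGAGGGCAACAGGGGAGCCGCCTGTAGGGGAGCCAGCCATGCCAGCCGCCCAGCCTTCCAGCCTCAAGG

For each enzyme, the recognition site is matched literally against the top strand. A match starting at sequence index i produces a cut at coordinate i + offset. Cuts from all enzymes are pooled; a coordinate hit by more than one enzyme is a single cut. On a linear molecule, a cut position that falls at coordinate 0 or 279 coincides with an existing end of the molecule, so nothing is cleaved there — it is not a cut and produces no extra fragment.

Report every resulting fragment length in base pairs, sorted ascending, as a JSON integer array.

Per-enzyme occurrences:
  RvuII AAGG/1: at [8, 24, 79, 112, 120, 131, 203, 208, 275] ⇒ [9, 25, 80, 113, 121, 132, 204, 209, 276]
  IvoIX CCAGCC/4: at [12, 28, 38, 49, 87, 136, 152, 177, 196, 242, 251, 259, 267] ⇒ [16, 32, 42, 53, 91, 140, 156, 181, 200, 246, 255, 263, 271]
  MvoIX AGGGGA/5: at [57, 69, 102, 161, 187, 220, 235] ⇒ [62, 74, 107, 166, 192, 225, 240]

Pooled cuts: [9, 16, 25, 32, 42, 53, 62, 74, 80, 91, 107, 113, 121, 132, 140, 156, 166, 181, 192, 200, 204, 209, 225, 240, 246, 255, 263, 271, 276]

Fragment lengths:
  [0,9): 9 bp
  [9,16): 7 bp
  [16,25): 9 bp
  [25,32): 7 bp
  [32,42): 10 bp
  [42,53): 11 bp
  [53,62): 9 bp
  [62,74): 12 bp
  [74,80): 6 bp
  [80,91): 11 bp
  [91,107): 16 bp
  [107,113): 6 bp
  [113,121): 8 bp
  [121,132): 11 bp
  [132,140): 8 bp
  [140,156): 16 bp
  [156,166): 10 bp
  [166,181): 15 bp
  [181,192): 11 bp
  [192,200): 8 bp
  [200,204): 4 bp
  [204,209): 5 bp
  [209,225): 16 bp
  [225,240): 15 bp
  [240,246): 6 bp
  [246,255): 9 bp
  [255,263): 8 bp
  [263,271): 8 bp
  [271,276): 5 bp
  [276,279): 3 bp

[3,4,5,5,6,6,6,7,7,8,8,8,8,8,9,9,9,9,10,10,11,11,11,11,12,15,15,16,16,16]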